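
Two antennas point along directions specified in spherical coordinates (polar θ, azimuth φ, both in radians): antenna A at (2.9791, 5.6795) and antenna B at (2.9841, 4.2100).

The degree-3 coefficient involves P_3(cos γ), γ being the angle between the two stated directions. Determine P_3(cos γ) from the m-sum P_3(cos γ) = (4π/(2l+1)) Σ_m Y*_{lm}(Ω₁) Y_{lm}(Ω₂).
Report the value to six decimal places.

0.866954

Term-by-term m-sum for l=3 (normalisation 4π/7 = 1.795196):
  m=-3: Y*=-0.000420-0.001716i  Y=+0.001606-0.000102i  product -0.000001-0.000003i
  m=-2: Y*=-0.009383+0.024671i  Y=+0.013315+0.020957i  product -0.000642+0.000132i
  m=-1: Y*=+0.166537-0.114837i  Y=-0.094628+0.172236i  product +0.004020+0.039551i
  m=+0: Y*=-0.688330-0.000000i  Y=-0.691784+0.000000i  product +0.476175+0.000000i
  m=+1: Y*=-0.166537-0.114837i  Y=+0.094628+0.172236i  product +0.004020-0.039551i
  m=+2: Y*=-0.009383-0.024671i  Y=+0.013315-0.020957i  product -0.000642-0.000132i
  m=+3: Y*=+0.000420-0.001716i  Y=-0.001606-0.000102i  product -0.000001+0.000003i
Σ over m = +0.482930+0.000000i; ×(4π/7) → +0.866954+0.000000i. Real part: 0.866954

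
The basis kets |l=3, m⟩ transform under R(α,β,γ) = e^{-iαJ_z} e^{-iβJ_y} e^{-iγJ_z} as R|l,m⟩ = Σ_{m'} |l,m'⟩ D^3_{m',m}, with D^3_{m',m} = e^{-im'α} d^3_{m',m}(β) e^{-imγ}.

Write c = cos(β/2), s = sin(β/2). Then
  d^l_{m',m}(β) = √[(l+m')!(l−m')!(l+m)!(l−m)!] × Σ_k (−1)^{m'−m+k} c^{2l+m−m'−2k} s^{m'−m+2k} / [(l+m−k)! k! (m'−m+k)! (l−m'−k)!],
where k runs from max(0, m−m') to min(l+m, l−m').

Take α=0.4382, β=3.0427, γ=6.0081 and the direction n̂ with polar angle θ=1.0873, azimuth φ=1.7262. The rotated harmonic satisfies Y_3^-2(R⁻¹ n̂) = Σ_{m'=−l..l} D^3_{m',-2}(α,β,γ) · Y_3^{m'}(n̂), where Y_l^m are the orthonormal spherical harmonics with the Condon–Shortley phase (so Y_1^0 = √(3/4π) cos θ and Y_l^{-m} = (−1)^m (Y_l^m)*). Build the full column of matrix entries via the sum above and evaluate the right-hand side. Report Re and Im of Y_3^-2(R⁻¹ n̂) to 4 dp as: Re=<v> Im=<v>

Need the full column D^3_{m',-2} for m'=−3..3 at α=0.4382, β=3.0427, γ=6.0081.
cos(β/2)=0.049426, sin(β/2)=0.998778
d^3_{-3,-2}: single k=1 term ⇒ +0.000001;  D = +0.000001+0.000000i
d^3_{-2,-2}: k∈[0..1] ⇒ +0.000000 -0.000030 = -0.000030;  D = -0.000028-0.000010i
d^3_{-1,-2}: k∈[0..1] ⇒ -0.000001 +0.000761 = +0.000760;  D = +0.000755-0.000085i
d^3_{0,-2}: k∈[0..1] ⇒ +0.000033 -0.013315 = -0.013283;  D = -0.011323+0.006945i
d^3_{1,-2}: k∈[0..1] ⇒ -0.000761 +0.155346 = +0.154586;  D = +0.085030-0.129099i
d^3_{2,-2}: k∈[0..1] ⇒ +0.012155 -0.992689 = -0.980534;  D = -0.140928+0.970354i
d^3_{3,-2}: single k=0 term ⇒ -0.120331;  D = +0.034867+0.115169i
Y_3^{m'}(θ=1.0873,φ=1.7262) and Σ D·Y over m':
  (+0.0000+0.0000i)·(+0.1302+0.2587i)  (-0.0000-0.0000i)·(-0.3546+0.1139i)  (+0.0008-0.0001i)·(-0.0036-0.0228i)  (-0.0113+0.0069i)·(-0.3330+0.0000i)  (+0.0850-0.1291i)·(+0.0036-0.0228i)  (-0.1409+0.9704i)·(-0.3546-0.1139i)  (+0.0349+0.1152i)·(-0.1302+0.2587i)
Y_3^-2(R⁻¹ n̂) = +0.127303-0.338714i

Re=0.1273 Im=-0.3387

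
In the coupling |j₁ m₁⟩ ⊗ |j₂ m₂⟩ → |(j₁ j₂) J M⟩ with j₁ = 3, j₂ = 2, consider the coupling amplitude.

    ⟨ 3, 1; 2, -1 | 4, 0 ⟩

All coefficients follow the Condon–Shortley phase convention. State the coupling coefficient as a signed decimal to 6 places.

triangle: 1!×5!×3!/10! = 720/3628800
(j±m)!: 4!×2!×1!×3!×4!×4! = 165888
prefactor² = (2J+1)×Δ×N² = 10368/35
  k=0: +1/(0!×1!×2!×1!×3!×2!) = 1/24
  k=1: −1/(1!×0!×1!×0!×4!×3!) = -1/144
Σ = 5/144  ⇒  CG² = 10368/35×(5/144)² = 5/14
CG = +√(5/14) = +0.597614

+√(5/14) = +0.597614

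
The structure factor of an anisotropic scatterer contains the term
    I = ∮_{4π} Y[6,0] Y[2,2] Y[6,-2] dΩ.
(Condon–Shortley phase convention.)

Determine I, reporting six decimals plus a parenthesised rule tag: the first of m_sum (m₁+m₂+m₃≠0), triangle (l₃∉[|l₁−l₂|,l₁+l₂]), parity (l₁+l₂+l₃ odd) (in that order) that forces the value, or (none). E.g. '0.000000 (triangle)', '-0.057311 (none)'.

-0.191909 (none)

m-sum 0 ✓  L=14 even ✓  4≤6≤8 ✓
Π(2lᵢ+1) = 13×5×13 = 845
triangle coeff Δ(6,2,6) = 1/90090
Σ_t [0,2]: t=0:+1/69120 t=1:−1/14400 t=2:+1/69120 = -7/172800
(3j)²=14/715 [(6 2 6; 0 0 0)], sign=-1
Σ_t [2,2]: t=2:+1/69120 = 1/69120
(3j)²=4/143 [(6 2 6; 0 2 -2)], sign=+1
⇒ 4πI² = 56/121
I = (-1)√(56/121/(4π)) = -0.19190947
No selection rule forces the value: the integral is nonzero (none).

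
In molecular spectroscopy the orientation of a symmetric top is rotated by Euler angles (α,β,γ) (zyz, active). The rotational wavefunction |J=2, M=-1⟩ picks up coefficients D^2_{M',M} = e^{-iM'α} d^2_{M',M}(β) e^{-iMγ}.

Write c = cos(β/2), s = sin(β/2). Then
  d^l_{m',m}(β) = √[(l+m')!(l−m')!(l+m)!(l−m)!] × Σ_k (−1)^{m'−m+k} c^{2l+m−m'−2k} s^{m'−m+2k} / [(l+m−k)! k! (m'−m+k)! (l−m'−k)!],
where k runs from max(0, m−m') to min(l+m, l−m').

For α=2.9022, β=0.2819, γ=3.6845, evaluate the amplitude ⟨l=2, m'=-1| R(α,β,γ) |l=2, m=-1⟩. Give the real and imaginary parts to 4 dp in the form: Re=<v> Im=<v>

D^2_{-1,-1}(2.9022,0.2819,3.6845) = e^{-i·-1·2.9022}·d^2_{-1,-1}(0.2819)·e^{-i·-1·3.6845}. Compute d first:
c=cos(0.281900/2)=0.990083, s=sin(0.281900/2)=0.140484; N=√[1·6·1·6]=6.000000
Admissible k: 0..1 (factorial args all ≥0)
  k=0: (−1)^0·6.0000/(6)·0.9901^4·0.1405^0 = +0.960918
  k=1: (−1)^1·6.0000/(2)·0.9901^2·0.1405^2 = -0.058039
d^2_{-1,-1}(0.2819) = +0.960918 -0.058039 = +0.902880
Attach z-rotation phases: D = e^{-i(-1)(2.9022)}·(+0.902880)·e^{-i(-1)(3.6845)} = +0.861611+0.269849i

Re=0.8616 Im=0.2698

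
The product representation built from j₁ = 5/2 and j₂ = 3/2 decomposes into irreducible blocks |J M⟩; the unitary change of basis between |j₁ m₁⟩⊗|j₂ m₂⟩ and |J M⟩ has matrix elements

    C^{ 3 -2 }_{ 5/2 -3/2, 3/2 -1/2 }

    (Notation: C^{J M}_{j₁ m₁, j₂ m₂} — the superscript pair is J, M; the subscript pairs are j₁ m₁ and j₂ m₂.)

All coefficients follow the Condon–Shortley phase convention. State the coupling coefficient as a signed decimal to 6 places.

−√(1/12) = -0.288675

√[7·1!4!2!/8! · 1!4!1!2!1!5!] = √(48)
  +(−1)^0/∏(0,1,4,1,0,1)! = 1/24  (running 1/24)
  +(−1)^1/∏(1,0,3,0,1,2)! = -1/12  (running -1/24)
⟨..|..⟩ = √(48)·(-1/24) = -0.288675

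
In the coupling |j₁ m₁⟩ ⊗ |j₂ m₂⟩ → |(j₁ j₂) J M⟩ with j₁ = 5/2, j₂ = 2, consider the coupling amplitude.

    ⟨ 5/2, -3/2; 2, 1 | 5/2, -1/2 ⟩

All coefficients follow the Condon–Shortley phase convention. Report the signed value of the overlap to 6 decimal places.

triangle: 2!×3!×2!/8! = 24/40320
(j±m)!: 1!×4!×3!×1!×2!×3! = 1728
prefactor² = (2J+1)×Δ×N² = 216/35
  k=1: −1/(1!×1!×3!×2!×0!×0!) = -1/12
  k=2: +1/(2!×0!×2!×1!×1!×1!) = 1/4
Σ = 1/6  ⇒  CG² = 216/35×(1/6)² = 6/35
CG = +√(6/35) = +0.414039

+√(6/35) ≈ +0.414039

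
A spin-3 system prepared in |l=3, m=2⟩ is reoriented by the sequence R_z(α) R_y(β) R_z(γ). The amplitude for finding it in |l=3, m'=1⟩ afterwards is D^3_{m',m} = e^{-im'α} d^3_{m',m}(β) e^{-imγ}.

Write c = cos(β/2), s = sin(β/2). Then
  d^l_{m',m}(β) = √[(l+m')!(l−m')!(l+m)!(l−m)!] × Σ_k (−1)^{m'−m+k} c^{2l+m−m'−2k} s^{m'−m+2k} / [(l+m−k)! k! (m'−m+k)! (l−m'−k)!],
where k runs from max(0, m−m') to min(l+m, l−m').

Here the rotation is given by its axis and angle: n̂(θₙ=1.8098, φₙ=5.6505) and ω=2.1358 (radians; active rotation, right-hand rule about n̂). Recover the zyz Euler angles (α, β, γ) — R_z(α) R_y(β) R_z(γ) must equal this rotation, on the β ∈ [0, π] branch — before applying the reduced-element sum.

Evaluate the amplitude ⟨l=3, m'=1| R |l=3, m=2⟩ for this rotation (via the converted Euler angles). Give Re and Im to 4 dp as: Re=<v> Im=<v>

Axis–angle → zyz. n̂ = (sinθₙcosφₙ, sinθₙsinφₙ, cosθₙ) = (+0.783519, -0.574504, -0.236735), ω = 2.1358.
R = I cosω + sinω [n̂]ₓ + (1−cosω) n̂n̂ᵀ gives
  R = [+0.407178, -0.491202, -0.770017; -0.891088, -0.028647, -0.452925; +0.200419, +0.870574, -0.449369]
β = atan2(√(R₁₃²+R₂₃²), R₃₃) = 2.036855; α = atan2(R₂₃, R₁₃) mod 2π = 3.673291; γ = atan2(R₃₂, −R₃₁) mod 2π = 1.797069
First d^3_{1,2}(β=2.0369), then the phase factors e^{-i(1)α} and e^{-i(2)γ}:
c=cos(2.036855/2)=0.524705, s=sin(2.036855/2)=0.851284; N=√[24·2·120·1]=75.894664
k: max(0,(2)−(1))=1 … min(3+(2),3−(1))=2
  k=1: (−1)^0·75.8947/(24)·0.5247^5·0.8513^1 = +0.107066
  k=2: (−1)^1·75.8947/(12)·0.5247^3·0.8513^3 = -0.563637
d^3_{1,2}(2.0369) = +0.107066 -0.563637 = -0.456571
D = (-0.861947+0.506998i)·(-0.456571)·(-0.899337+0.437256i) = -0.252709+0.380257i

Re=-0.2527 Im=0.3803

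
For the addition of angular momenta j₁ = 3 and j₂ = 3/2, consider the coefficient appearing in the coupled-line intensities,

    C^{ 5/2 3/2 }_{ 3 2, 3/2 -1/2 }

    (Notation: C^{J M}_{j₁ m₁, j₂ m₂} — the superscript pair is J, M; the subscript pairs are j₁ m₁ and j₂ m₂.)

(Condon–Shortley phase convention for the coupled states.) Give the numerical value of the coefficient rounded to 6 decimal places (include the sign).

+√(1/14) = +0.267261

j₁+j₂−J=2  J+j₁−j₂=4  J−j₁+j₂=1  j₁+j₂+J+1=8
(j₁±m₁, j₂±m₂, J±M) = (5,1,1,2,4,1)
P² = 288/7
sum k=0..1:
  [0] +1/12 = 1/12
  [1] −1/24 = -1/24
S = 1/24
C² = P²·S² = 1/14 ; C = +0.267261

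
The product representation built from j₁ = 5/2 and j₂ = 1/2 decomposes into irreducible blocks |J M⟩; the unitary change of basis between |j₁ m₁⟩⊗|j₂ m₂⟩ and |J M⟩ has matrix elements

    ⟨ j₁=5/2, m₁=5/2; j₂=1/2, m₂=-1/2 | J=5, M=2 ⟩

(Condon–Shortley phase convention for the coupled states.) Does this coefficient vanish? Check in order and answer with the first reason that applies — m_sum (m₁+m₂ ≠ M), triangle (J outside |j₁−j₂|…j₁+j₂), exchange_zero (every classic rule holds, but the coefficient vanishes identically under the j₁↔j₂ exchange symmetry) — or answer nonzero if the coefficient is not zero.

triangle

m-sum: m₁+m₂ = 5/2+(-1/2) = 2, M = 2  ✓
triangle: need |j₁−j₂| ≤ J ≤ j₁+j₂, i.e. J ∈ [2, 3]; J = 5 is outside ✗ ⇒ coefficient is 0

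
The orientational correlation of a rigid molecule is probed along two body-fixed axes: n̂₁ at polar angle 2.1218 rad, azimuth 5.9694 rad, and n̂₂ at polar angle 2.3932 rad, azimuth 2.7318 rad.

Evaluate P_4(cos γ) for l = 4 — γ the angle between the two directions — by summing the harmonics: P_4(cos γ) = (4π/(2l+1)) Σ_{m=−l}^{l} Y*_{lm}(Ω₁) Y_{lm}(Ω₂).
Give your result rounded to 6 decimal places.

0.240805

Summing Y*_{l m}(θ₁,φ₁)·Y_{l m}(θ₂,φ₂) over m ∈ [−4, 4]; prefactor 4π/(2·4+1) = 1.396263:
  term(m=-4) = (0.020513, 0.008289)   from Y*(Ω₁)=(0.072390, -0.221665), Y(Ω₂)=(-0.006482, 0.094655)
  term(m=-3) = (-0.112297, -0.033269)   from Y*(Ω₁)=(-0.238588, 0.327615), Y(Ω₂)=(0.096760, 0.272306)
  term(m=-2) = (0.093577, 0.018192)   from Y*(Ω₁)=(0.180577, -0.130990), Y(Ω₂)=(0.291657, 0.312313)
  term(m=-1) = (0.040657, 0.003915)   from Y*(Ω₁)=(0.217043, -0.070432), Y(Ω₂)=(0.164178, 0.071316)
  term(m=+0) = (0.087567, 0.000000)   from Y*(Ω₁)=(-0.274343, -0.000000), Y(Ω₂)=(-0.319187, 0.000000)
  term(m=+1) = (0.040657, -0.003915)   from Y*(Ω₁)=(-0.217043, -0.070432), Y(Ω₂)=(-0.164178, 0.071316)
  term(m=+2) = (0.093577, -0.018192)   from Y*(Ω₁)=(0.180577, 0.130990), Y(Ω₂)=(0.291657, -0.312313)
  term(m=+3) = (-0.112297, 0.033269)   from Y*(Ω₁)=(0.238588, 0.327615), Y(Ω₂)=(-0.096760, 0.272306)
  term(m=+4) = (0.020513, -0.008289)   from Y*(Ω₁)=(0.072390, 0.221665), Y(Ω₂)=(-0.006482, -0.094655)
Σ over m = (0.172464, 0.000000); ×(4π/9) → (0.240805, 0.000000). Real part: 0.240805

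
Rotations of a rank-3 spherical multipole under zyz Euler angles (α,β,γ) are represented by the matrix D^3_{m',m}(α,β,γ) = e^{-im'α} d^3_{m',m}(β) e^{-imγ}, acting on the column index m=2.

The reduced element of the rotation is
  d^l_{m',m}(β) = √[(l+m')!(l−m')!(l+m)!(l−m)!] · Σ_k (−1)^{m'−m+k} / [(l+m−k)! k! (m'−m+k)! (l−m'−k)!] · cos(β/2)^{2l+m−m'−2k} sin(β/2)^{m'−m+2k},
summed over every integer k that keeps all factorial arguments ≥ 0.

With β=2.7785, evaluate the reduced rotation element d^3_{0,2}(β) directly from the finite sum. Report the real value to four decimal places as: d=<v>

d^3_{0,2}(β=2.7785) via the finite sum:
c=cos(2.778500/2)=0.180551, s=sin(2.778500/2)=0.983566; N=√[6·6·120·1]=65.726707
k∈{2,3} keeps every argument non-negative
  k=2: (−1)^0·65.7267/(12)·0.1806^4·0.9836^2 = +0.005631
  k=3: (−1)^1·65.7267/(12)·0.1806^2·0.9836^4 = -0.167098
d^3_{0,2}(2.7785) = +0.005631 -0.167098 = -0.161468

d=-0.1615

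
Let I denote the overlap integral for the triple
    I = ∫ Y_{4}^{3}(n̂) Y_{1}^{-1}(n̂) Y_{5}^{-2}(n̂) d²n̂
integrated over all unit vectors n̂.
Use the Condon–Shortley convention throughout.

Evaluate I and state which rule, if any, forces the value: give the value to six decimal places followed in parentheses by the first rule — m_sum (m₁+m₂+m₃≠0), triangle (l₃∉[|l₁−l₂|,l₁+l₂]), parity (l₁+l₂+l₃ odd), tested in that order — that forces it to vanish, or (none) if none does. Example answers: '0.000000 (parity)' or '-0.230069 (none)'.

0.085055 (none)

Checks pass: Σm=0; 10 even; l₃=5∈[3,5].
(2·4+1)(2·1+1)(2·5+1) = 297
Δ: 0! 8! 2! / 11! → 1/495
sum: t=0:+1/576 = 1/576
3j²(4 1 5; 0 0 0) = Δ·Π!·Σ² = 5/99  (sign -1)
sum: t=0:+1/10080 = 1/10080
3j²(4 1 5; 3 -1 -2) = Δ·Π!·Σ² = 1/165  (sign -1)
combine: 4πI² = 297·5/99·1/165 = 1/11
take √, sign +1: I = 0.08505478
No selection rule forces the value: the integral is nonzero (none).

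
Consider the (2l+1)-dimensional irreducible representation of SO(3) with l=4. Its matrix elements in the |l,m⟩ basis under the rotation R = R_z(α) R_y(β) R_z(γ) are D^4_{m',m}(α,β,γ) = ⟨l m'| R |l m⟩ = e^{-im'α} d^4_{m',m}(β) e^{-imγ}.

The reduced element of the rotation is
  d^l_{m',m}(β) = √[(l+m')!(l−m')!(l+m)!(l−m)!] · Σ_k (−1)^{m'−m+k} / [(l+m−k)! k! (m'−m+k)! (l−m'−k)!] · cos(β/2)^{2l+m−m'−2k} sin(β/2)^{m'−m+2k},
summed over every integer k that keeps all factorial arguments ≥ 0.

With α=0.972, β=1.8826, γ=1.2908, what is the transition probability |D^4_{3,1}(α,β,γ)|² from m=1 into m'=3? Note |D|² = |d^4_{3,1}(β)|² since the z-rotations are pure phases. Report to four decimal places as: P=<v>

P=0.2139

First d^4_{3,1}(β=1.8826), then the phase factors e^{-i(3)α} and e^{-i(1)γ}:
With c≡cos(β/2)=0.588738 and s≡sin(β/2)=0.808324, N=[5040·1·120·6]^{1/2}=1904.940944
k∈{0,1} keeps every argument non-negative
  k=0: (−1)^2·1904.9409/(240)·0.5887^6·0.8083^2 = +0.215960
  k=1: (−1)^3·1904.9409/(144)·0.5887^4·0.8083^4 = -0.678498
d^4_{3,1}(1.8826) = +0.215960 -0.678498 = -0.462538
|D^4_{3,1}|² = |d^4_{3,1}(β)|² = (-0.462538)² = 0.213942 (the z-rotation phases have unit modulus)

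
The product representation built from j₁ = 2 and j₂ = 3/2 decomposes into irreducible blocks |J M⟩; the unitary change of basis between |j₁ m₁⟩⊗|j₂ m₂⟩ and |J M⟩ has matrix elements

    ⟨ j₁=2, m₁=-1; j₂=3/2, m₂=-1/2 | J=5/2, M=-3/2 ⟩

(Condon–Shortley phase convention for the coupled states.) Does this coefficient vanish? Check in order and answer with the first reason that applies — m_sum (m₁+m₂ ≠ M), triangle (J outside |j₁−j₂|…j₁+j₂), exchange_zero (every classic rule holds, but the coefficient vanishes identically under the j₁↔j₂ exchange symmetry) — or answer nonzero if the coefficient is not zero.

m-sum: m₁+m₂ = -1+(-1/2) = -3/2, M = -3/2  ✓
triangle: |j₁−j₂| = 1/2 ≤ J = 5/2 ≤ j₁+j₂ = 7/2  ✓
exchange: j₁≠j₂ or m₁≠m₂ — the exchange symmetry imposes no constraint here
value check: CG = −√(1/35) = -0.169031 ≠ 0

nonzero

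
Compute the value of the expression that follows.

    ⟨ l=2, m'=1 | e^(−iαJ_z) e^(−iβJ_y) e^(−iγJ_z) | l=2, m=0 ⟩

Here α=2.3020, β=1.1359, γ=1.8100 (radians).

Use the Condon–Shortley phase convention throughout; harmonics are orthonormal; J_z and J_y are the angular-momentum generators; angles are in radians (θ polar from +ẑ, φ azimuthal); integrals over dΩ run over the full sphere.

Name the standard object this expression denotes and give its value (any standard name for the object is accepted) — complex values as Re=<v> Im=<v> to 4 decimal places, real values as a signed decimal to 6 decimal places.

This is a Wigner D-matrix element — the rotation-matrix element ⟨l m'| R(α,β,γ) |l m⟩ in the angular-momentum basis.
D^2_{1,0}(2.3020,1.1359,1.8100) = e^{-i·1·2.3020}·d^2_{1,0}(1.1359)·e^{-i·0·1.8100}. Compute d first:
With c≡cos(β/2)=0.843005 and s≡sin(β/2)=0.537905, N=[6·1·2·2]^{1/2}=4.898979
k∈{0,1} keeps every argument non-negative
  k=0: (−1)^1·4.8990/(2)·0.8430^3·0.5379^1 = -0.789355
  k=1: (−1)^2·4.8990/(2)·0.8430^1·0.5379^3 = +0.321383
d^2_{1,0}(1.1359) = -0.789355 +0.321383 = -0.467972
Attach z-rotation phases: D = e^{-i(1)(2.3020)}·(-0.467972)·e^{-i(0)(1.8100)} = +0.312496+0.348345i

Wigner D-matrix element, Re=0.3125 Im=0.3483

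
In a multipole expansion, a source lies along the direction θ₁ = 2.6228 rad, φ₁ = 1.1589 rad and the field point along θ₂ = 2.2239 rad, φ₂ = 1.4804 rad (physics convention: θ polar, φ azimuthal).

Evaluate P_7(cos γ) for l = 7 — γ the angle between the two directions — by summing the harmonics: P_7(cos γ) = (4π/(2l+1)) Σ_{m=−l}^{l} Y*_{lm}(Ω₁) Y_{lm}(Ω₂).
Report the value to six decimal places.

Expand P_7 via completeness: Σ_{m} conj(Y_{7,m}) at Ω₁ times Y_{7,m} at Ω₂ —
  [-7]  conj(Y_{7,-7})(Ω₁) = -0.00094 + 0.00356j ; Y_{7,-7}(Ω₂) = -0.05894 + 0.08036j ; Δ = -0.00023 - 0.00029j
  [-6]  conj(Y_{7,-6})(Ω₁) = -0.01892 - 0.01500j ; Y_{7,-6}(Ω₂) = 0.24436 + 0.14727j ; Δ = -0.00242 - 0.00645j
  [-5]  conj(Y_{7,-5})(Ω₁) = 0.08548 - 0.04545j ; Y_{7,-5}(Ω₂) = 0.19243 - 0.39635j ; Δ = -0.00157 - 0.04263j
  [-4]  conj(Y_{7,-4})(Ω₁) = 0.02011 + 0.26131j ; Y_{7,-4}(Ω₂) = -0.29873 - 0.11298j ; Δ = 0.02352 - 0.08033j
  [-3]  conj(Y_{7,-3})(Ω₁) = -0.44011 - 0.15326j ; Y_{7,-3}(Ω₂) = 0.02781 - 0.10003j ; Δ = -0.02757 + 0.03976j
  [-2]  conj(Y_{7,-2})(Ω₁) = 0.30353 - 0.32778j ; Y_{7,-2}(Ω₂) = -0.36103 - 0.06599j ; Δ = -0.13121 + 0.09831j
  [-1]  conj(Y_{7,-1})(Ω₁) = -0.00902 - 0.02066j ; Y_{7,-1}(Ω₂) = -0.00478 + 0.05273j ; Δ = 0.00113 - 0.00038j
  [+0]  conj(Y_{7,0})(Ω₁) = 0.44924 + 0.00000j ; Y_{7,0}(Ω₂) = -0.34957 + 0.00000j ; Δ = -0.15704 + 0.00000j
  [+1]  conj(Y_{7,1})(Ω₁) = 0.00902 - 0.02066j ; Y_{7,1}(Ω₂) = 0.00478 + 0.05273j ; Δ = 0.00113 + 0.00038j
  [+2]  conj(Y_{7,2})(Ω₁) = 0.30353 + 0.32778j ; Y_{7,2}(Ω₂) = -0.36103 + 0.06599j ; Δ = -0.13121 - 0.09831j
  [+3]  conj(Y_{7,3})(Ω₁) = 0.44011 - 0.15326j ; Y_{7,3}(Ω₂) = -0.02781 - 0.10003j ; Δ = -0.02757 - 0.03976j
  [+4]  conj(Y_{7,4})(Ω₁) = 0.02011 - 0.26131j ; Y_{7,4}(Ω₂) = -0.29873 + 0.11298j ; Δ = 0.02352 + 0.08033j
  [+5]  conj(Y_{7,5})(Ω₁) = -0.08548 - 0.04545j ; Y_{7,5}(Ω₂) = -0.19243 - 0.39635j ; Δ = -0.00157 + 0.04263j
  [+6]  conj(Y_{7,6})(Ω₁) = -0.01892 + 0.01500j ; Y_{7,6}(Ω₂) = 0.24436 - 0.14727j ; Δ = -0.00242 + 0.00645j
  [+7]  conj(Y_{7,7})(Ω₁) = 0.00094 + 0.00356j ; Y_{7,7}(Ω₂) = 0.05894 + 0.08036j ; Δ = -0.00023 + 0.00029j
Total Σ_m = -0.43373 - 0.00000j. Multiply by 0.837758: -0.36336 - 0.00000j. P_7(cos γ) = -0.363360

-0.363360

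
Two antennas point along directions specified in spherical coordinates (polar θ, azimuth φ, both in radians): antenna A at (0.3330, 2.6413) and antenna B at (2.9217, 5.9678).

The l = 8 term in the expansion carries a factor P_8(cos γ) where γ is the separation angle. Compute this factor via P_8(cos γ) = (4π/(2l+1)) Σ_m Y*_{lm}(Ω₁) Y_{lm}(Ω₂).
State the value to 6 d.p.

Summing Y*_{l m}(θ₁,φ₁)·Y_{l m}(θ₂,φ₂) over m ∈ [−8, 8]; prefactor 4π/(2·8+1) = 0.739198:
  [-8]  conj(Y_{8,-8})(Ω₁) = -0.000044+0.000051i ; Y_{8,-8}(Ω₂) = -0.000002+0.000002i ; Δ = +0.000000-0.000000i
  [-7]  conj(Y_{8,-7})(Ω₁) = +0.000727-0.000274i ; Y_{8,-7}(Ω₂) = +0.000028-0.000038i ; Δ = +0.000000-0.000000i
  [-6]  conj(Y_{8,-6})(Ω₁) = -0.005637-0.000793i ; Y_{8,-6}(Ω₂) = -0.000170+0.000511i ; Δ = +0.000001-0.000003i
  [-5]  conj(Y_{8,-5})(Ω₁) = +0.023915+0.017811i ; Y_{8,-5}(Ω₂) = +0.000027-0.004422i ; Δ = +0.000079-0.000105i
  [-4]  conj(Y_{8,-4})(Ω₁) = -0.047745-0.104002i ; Y_{8,-4}(Ω₂) = +0.008204+0.025676i ; Δ = +0.002279-0.002079i
  [-3]  conj(Y_{8,-3})(Ω₁) = -0.021933+0.313184i ; Y_{8,-3}(Ω₂) = -0.070434-0.097697i ; Δ = +0.032142-0.019916i
  [-2]  conj(Y_{8,-2})(Ω₁) = +0.302973-0.472460i ; Y_{8,-2}(Ω₂) = +0.300639+0.219556i ; Δ = +0.194817-0.075521i
  [-1]  conj(Y_{8,-1})(Ω₁) = -0.413229+0.225905i ; Y_{8,-1}(Ω₂) = -0.645858-0.210728i ; Δ = +0.314492-0.058824i
  [+0]  conj(Y_{8,0})(Ω₁) = -0.232478-0.000000i ; Y_{8,0}(Ω₂) = +0.349368+0.000000i ; Δ = -0.081220-0.000000i
  [+1]  conj(Y_{8,1})(Ω₁) = +0.413229+0.225905i ; Y_{8,1}(Ω₂) = +0.645858-0.210728i ; Δ = +0.314492+0.058824i
  [+2]  conj(Y_{8,2})(Ω₁) = +0.302973+0.472460i ; Y_{8,2}(Ω₂) = +0.300639-0.219556i ; Δ = +0.194817+0.075521i
  [+3]  conj(Y_{8,3})(Ω₁) = +0.021933+0.313184i ; Y_{8,3}(Ω₂) = +0.070434-0.097697i ; Δ = +0.032142+0.019916i
  [+4]  conj(Y_{8,4})(Ω₁) = -0.047745+0.104002i ; Y_{8,4}(Ω₂) = +0.008204-0.025676i ; Δ = +0.002279+0.002079i
  [+5]  conj(Y_{8,5})(Ω₁) = -0.023915+0.017811i ; Y_{8,5}(Ω₂) = -0.000027-0.004422i ; Δ = +0.000079+0.000105i
  [+6]  conj(Y_{8,6})(Ω₁) = -0.005637+0.000793i ; Y_{8,6}(Ω₂) = -0.000170-0.000511i ; Δ = +0.000001+0.000003i
  [+7]  conj(Y_{8,7})(Ω₁) = -0.000727-0.000274i ; Y_{8,7}(Ω₂) = -0.000028-0.000038i ; Δ = +0.000000+0.000000i
  [+8]  conj(Y_{8,8})(Ω₁) = -0.000044-0.000051i ; Y_{8,8}(Ω₂) = -0.000002-0.000002i ; Δ = +0.000000+0.000000i
Accumulated sum +1.006400+0.000000i; after 4π/(2l+1) scaling, +0.743929+0.000000i ⇒ P_8 = 0.743929

0.743929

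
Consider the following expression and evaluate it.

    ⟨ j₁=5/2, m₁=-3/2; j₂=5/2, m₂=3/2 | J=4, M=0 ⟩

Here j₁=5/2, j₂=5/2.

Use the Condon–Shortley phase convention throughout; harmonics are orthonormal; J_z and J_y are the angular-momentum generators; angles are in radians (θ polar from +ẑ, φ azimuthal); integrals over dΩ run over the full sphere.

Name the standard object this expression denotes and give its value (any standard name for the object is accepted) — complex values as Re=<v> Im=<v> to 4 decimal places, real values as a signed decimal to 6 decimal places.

Clebsch–Gordan coefficient, −√(9/28) ≈ -0.566947

This is a Clebsch–Gordan (vector-coupling) coefficient.
j₁+j₂−J=1  J+j₁−j₂=4  J−j₁+j₂=4  j₁+j₂+J+1=10
(j₁±m₁, j₂±m₂, J±M) = (1,4,4,1,4,4)
P² = 82944/175
sum k=0..1:
  [0] +1/576 = 1/576
  [1] −1/36 = -1/36
S = -5/192
C² = P²·S² = 9/28 ; C = -0.566947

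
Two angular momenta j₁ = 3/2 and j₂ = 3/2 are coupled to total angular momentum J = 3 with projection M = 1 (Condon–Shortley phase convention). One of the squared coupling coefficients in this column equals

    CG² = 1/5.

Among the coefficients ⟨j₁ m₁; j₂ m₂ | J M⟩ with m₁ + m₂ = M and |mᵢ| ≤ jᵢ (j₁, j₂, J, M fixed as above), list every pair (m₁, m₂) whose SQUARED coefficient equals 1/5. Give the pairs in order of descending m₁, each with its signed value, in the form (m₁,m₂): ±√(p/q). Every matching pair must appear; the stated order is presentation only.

(3/2,-1/2): +√(1/5); (-1/2,3/2): +√(1/5)

Admissible pairs with m₁+m₂ = M = 1: (-1/2,3/2), (1/2,1/2), (3/2,-1/2)
  (m₁,m₂)=(3/2,-1/2): CG² = 1/5, CG = +√(1/5)   ← matches the target
  (m₁,m₂)=(1/2,1/2): CG² = 3/5, CG = +√(3/5)
  (m₁,m₂)=(-1/2,3/2): CG² = 1/5, CG = +√(1/5)   ← matches the target
Pairs with CG² = 1/5: (3/2,-1/2): +√(1/5); (-1/2,3/2): +√(1/5)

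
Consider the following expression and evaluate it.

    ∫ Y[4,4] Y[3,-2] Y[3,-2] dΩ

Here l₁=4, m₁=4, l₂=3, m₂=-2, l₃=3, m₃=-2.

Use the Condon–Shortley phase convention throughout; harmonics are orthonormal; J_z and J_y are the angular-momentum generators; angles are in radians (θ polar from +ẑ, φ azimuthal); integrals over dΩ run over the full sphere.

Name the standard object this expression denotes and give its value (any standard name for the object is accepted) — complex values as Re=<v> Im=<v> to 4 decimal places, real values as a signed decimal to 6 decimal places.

This is a Gaunt coefficient — the integral of a triple product of spherical harmonics over the sphere.
Rules hold: Σm=0, L=10 even, 1≤3≤7.
N = 9·7·7 = 441
Δ = 4!·4!·2!/11! = 1/34650
Racah Σ t=1..3: t=1:−1/72 t=2:+1/16 t=3:−1/72 = 5/144
⇒ 3j(4 3 3; 0 0 0)² = 2/77, sgn -1
Racah Σ t=0..0: t=0:+1/576 = 1/576
⇒ 3j(4 3 3; 4 -2 -2)² = 5/99, sgn -1
4πI² = N·(3j₀)²·(3jₘ)² = 70/121
I = +1·√(0.578512/4π) = 0.21456131

Gaunt coefficient, +0.214561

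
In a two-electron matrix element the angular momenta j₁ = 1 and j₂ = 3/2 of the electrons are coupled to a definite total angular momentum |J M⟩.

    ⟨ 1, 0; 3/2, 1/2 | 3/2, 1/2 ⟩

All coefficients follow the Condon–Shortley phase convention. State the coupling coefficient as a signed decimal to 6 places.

j₁+j₂−J=1  J+j₁−j₂=1  J−j₁+j₂=2  j₁+j₂+J+1=5
(j₁±m₁, j₂±m₂, J±M) = (1,1,2,1,2,1)
P² = 4/15
sum k=0..1:
  [0] +1/2 = 1/2
  [1] −1/1 = -1
S = -1/2
C² = P²·S² = 1/15 ; C = -0.258199

-0.258199  (= −√(1/15))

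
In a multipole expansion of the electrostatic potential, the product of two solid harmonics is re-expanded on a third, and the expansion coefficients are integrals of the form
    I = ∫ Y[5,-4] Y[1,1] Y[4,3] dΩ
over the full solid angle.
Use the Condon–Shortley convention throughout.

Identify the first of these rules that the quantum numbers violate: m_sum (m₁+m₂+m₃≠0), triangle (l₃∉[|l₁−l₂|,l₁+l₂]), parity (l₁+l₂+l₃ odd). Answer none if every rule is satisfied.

none

Σmᵢ = 0  ✓
l₃∈[|l₁−l₂|,l₁+l₂]=[4,6], have l₃=4  ✓
Σlᵢ = 10 ⇒ even  ✓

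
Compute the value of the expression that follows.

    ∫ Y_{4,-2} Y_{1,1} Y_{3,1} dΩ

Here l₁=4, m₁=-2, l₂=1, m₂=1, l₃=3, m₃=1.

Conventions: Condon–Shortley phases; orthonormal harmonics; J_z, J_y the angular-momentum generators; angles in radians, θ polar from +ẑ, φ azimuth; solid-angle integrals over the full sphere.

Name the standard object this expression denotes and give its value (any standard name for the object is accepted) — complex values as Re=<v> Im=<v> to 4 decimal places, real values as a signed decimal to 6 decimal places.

This is a Gaunt coefficient — the integral of a triple product of spherical harmonics over the sphere.
Rules hold: Σm=0, L=8 even, 3≤3≤5.
N = 9·3·7 = 189
Δ = 2!·6!·0!/9! = 1/252
Racah Σ t=1..1: t=1:−1/36 = -1/36
⇒ 3j(4 1 3; 0 0 0)² = 4/63, sgn +1
Racah Σ t=2..2: t=2:+1/96 = 1/96
⇒ 3j(4 1 3; -2 1 1)² = 5/84, sgn +1
4πI² = N·(3j₀)²·(3jₘ)² = 5/7
I = +1·√(0.714286/4π) = 0.23841361

Gaunt coefficient, +0.238414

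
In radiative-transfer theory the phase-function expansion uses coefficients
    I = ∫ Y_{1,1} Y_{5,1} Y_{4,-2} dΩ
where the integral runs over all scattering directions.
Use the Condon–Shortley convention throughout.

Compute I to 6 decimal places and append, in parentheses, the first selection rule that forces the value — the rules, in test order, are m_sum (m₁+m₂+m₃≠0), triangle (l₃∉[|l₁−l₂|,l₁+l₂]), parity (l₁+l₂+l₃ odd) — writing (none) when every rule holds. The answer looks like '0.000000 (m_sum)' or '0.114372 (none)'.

-0.120286 (none)

Rules hold: Σm=0, L=10 even, 4≤4≤6.
N = 3·11·9 = 297
Δ = 2!·0!·8!/11! = 1/495
Racah Σ t=1..1: t=1:−1/576 = -1/576
⇒ 3j(1 5 4; 0 0 0)² = 5/99, sgn -1
Racah Σ t=0..0: t=0:+1/2880 = 1/2880
⇒ 3j(1 5 4; 1 1 -2)² = 2/165, sgn +1
4πI² = N·(3j₀)²·(3jₘ)² = 2/11
I = -1·√(0.181818/4π) = -0.12028562
No selection rule forces the value: the integral is nonzero (none).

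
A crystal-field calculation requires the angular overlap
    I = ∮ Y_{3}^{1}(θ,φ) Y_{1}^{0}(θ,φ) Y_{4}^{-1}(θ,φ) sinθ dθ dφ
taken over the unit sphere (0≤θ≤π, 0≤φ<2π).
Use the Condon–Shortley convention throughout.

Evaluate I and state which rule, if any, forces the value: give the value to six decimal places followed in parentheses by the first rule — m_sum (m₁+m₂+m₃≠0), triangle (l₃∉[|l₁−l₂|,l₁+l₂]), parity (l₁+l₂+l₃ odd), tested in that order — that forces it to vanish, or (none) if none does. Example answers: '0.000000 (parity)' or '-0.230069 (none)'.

-0.238414 (none)

m-sum 0 ✓  L=8 even ✓  2≤4≤4 ✓
Π(2lᵢ+1) = 7×3×9 = 189
triangle coeff Δ(3,1,4) = 1/252
Σ_t [0,0]: t=0:+1/36 = 1/36
(3j)²=4/63 [(3 1 4; 0 0 0)], sign=+1
Σ_t [0,0]: t=0:+1/48 = 1/48
(3j)²=5/84 [(3 1 4; 1 0 -1)], sign=-1
⇒ 4πI² = 5/7
I = (-1)√(5/7/(4π)) = -0.23841361
No selection rule forces the value: the integral is nonzero (none).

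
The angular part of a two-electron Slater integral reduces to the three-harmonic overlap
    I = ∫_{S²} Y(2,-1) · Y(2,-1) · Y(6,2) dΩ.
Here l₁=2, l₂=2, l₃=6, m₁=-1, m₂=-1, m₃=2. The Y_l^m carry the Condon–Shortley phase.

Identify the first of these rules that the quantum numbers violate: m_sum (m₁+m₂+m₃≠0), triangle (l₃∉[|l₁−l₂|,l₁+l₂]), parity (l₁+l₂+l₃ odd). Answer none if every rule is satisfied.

azimuthal sum: -1 − 1 + 2 = 0  ✓
l₃ must lie in [0,4]; have l₃=6  ✗
L = 2 + 2 + 6 = 10 (even)

triangle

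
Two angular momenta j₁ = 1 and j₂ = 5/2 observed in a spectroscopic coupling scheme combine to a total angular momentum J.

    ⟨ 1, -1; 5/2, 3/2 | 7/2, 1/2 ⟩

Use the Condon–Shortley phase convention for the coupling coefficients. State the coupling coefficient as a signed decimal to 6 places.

triangle: 0!×2!×5!/8! = 240/40320
(j±m)!: 0!×2!×4!×1!×4!×3! = 6912
prefactor² = (2J+1)×Δ×N² = 2304/7
  k=0: +1/(0!×0!×2!×4!×0!×1!) = 1/48
Σ = 1/48  ⇒  CG² = 2304/7×(1/48)² = 1/7
CG = +√(1/7) = +0.377964

+0.377964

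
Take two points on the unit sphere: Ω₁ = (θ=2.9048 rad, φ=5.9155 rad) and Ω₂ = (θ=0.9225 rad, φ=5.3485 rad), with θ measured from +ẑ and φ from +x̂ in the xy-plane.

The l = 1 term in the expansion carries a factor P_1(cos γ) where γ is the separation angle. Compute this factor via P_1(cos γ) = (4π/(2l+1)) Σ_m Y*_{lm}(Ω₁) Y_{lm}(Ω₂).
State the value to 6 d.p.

-0.429249

Summing Y*_{l m}(θ₁,φ₁)·Y_{l m}(θ₂,φ₂) over m ∈ [−1, 1]; prefactor 4π/(2·1+1) = 4.188790:
  m=-1: (+0.075631-0.029133i) × (+0.163606+0.221534i) = +0.018828+0.011988i  (running Σ = +0.018828+0.011988i)
  m=0: (-0.474968-0.000000i) × (+0.295032+0.000000i) = -0.140131-0.000000i  (running Σ = -0.121303+0.011988i)
  m=1: (-0.075631-0.029133i) × (-0.163606+0.221534i) = +0.018828-0.011988i  (running Σ = -0.102476+0.000000i)
Total Σ_m = -0.102476+0.000000i. Multiply by 4.188790: -0.429249+0.000000i. P_1(cos γ) = -0.429249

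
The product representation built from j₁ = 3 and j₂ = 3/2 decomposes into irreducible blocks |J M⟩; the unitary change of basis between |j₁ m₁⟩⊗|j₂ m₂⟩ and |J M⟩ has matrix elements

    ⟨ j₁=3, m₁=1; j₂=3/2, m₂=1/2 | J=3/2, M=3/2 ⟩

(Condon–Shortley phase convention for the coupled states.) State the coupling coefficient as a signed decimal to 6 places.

+0.338062  (= +√(4/35))

triangle: 3!×3!×0!/7! = 36/5040
(j±m)!: 4!×2!×2!×1!×3!×0! = 576
prefactor² = (2J+1)×Δ×N² = 576/35
  k=2: +1/(2!×1!×0!×0!×3!×0!) = 1/12
Σ = 1/12  ⇒  CG² = 576/35×(1/12)² = 4/35
CG = +√(4/35) = +0.338062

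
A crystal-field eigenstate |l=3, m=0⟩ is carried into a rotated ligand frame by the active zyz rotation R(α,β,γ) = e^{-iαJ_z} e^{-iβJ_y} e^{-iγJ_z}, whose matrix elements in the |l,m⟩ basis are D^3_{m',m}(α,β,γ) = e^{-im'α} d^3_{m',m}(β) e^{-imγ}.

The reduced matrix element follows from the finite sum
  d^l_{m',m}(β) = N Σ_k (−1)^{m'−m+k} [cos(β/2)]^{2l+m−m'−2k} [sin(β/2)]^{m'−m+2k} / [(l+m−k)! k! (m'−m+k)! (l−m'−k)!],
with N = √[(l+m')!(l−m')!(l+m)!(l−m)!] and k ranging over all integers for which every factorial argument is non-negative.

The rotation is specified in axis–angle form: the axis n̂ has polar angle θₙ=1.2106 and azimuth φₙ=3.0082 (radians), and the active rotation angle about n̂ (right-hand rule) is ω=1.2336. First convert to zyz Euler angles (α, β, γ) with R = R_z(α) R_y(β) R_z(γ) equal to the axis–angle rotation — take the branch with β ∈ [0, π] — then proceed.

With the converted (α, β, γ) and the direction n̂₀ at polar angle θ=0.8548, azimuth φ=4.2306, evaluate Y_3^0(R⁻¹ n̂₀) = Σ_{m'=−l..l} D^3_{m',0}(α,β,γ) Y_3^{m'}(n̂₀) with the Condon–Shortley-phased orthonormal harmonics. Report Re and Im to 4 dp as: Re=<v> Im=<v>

Axis–angle → zyz. n̂ = (sinθₙcosφₙ, sinθₙsinφₙ, cosθₙ) = (-0.927514, +0.124463, +0.352458), ω = 1.2336.
R = I cosω + sinω [n̂]ₓ + (1−cosω) n̂n̂ᵀ gives
  R = [+0.906507, -0.409858, -0.101300; +0.255362, +0.341208, +0.904637; -0.336208, -0.845928, +0.413970]
β = atan2(√(R₁₃²+R₂₃²), R₃₃) = 1.143986; α = atan2(R₂₃, R₁₃) mod 2π = 1.682311; γ = atan2(R₃₂, −R₃₁) mod 2π = 5.090689
Need the full column D^3_{m',0} for m'=−3..3 at α=1.6823, β=1.1440, γ=5.0907.
cos(β/2)=0.840824, sin(β/2)=0.541309
d^3_{-3,0}: single k=3 term ⇒ +0.421663;  D = +0.138448-0.398286i
d^3_{-2,0}: k∈[2..3] ⇒ +0.802178 -0.332469 = +0.469710;  D = -0.458076-0.103893i
d^3_{-1,0}: k∈[1..3] ⇒ +0.788063 -0.979856 +0.135369 = -0.056423;  D = +0.006279-0.056073i
d^3_{0,0}: k∈[0..3] ⇒ +0.353371 -1.318113 +0.546302 -0.025158 = -0.443599;  D = -0.443599+0.000000i
d^3_{1,0}: k∈[0..2] ⇒ -0.788063 +0.979856 -0.135369 = +0.056423;  D = -0.006279-0.056073i
d^3_{2,0}: k∈[0..1] ⇒ +0.802178 -0.332469 = +0.469710;  D = -0.458076+0.103893i
d^3_{3,0}: single k=0 term ⇒ -0.421663;  D = -0.138448-0.398286i
Y_3^{m'}(θ=0.8548,φ=4.2306) and Σ D·Y over m':
  (+0.1384-0.3983i)·(+0.1778-0.0224i)  (-0.4581-0.1039i)·(-0.2179-0.3136i)  (+0.0063-0.0561i)·(-0.1304+0.2494i)  (-0.4436+0.0000i)·(-0.2072+0.0000i)  (-0.0063-0.0561i)·(+0.1304+0.2494i)  (-0.4581+0.1039i)·(-0.2179+0.3136i)  (-0.1384-0.3983i)·(-0.1778-0.0224i)
Y_3^0(R⁻¹ n̂) = +0.284039+0.000000i

Re=0.2840 Im=0.0000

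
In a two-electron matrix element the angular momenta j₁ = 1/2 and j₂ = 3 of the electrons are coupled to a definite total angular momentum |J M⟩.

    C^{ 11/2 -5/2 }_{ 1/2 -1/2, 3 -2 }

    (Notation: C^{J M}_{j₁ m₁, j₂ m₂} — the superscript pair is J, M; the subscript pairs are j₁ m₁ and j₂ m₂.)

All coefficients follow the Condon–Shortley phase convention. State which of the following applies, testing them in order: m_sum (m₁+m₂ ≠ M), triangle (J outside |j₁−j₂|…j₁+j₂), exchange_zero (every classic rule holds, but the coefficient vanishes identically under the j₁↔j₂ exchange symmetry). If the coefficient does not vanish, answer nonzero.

triangle

m-sum: m₁+m₂ = -1/2+(-2) = -5/2, M = -5/2  ✓
triangle: need |j₁−j₂| ≤ J ≤ j₁+j₂, i.e. J ∈ [5/2, 7/2]; J = 11/2 is outside ✗ ⇒ coefficient is 0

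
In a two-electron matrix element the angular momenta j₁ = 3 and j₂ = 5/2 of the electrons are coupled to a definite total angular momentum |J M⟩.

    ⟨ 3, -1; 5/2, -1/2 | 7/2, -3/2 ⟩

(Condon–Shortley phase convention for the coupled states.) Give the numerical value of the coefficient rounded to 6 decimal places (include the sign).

-0.487950

√[8·2!4!3!/10! · 2!4!2!3!2!5!] = √(3072/35)
  +(−1)^0/∏(0,2,4,2,0,1)! = 1/96  (running 1/96)
  +(−1)^1/∏(1,1,3,1,1,2)! = -1/12  (running -7/96)
  +(−1)^2/∏(2,0,2,0,2,3)! = 1/48  (running -5/96)
⟨..|..⟩ = √(3072/35)·(-5/96) = -0.487950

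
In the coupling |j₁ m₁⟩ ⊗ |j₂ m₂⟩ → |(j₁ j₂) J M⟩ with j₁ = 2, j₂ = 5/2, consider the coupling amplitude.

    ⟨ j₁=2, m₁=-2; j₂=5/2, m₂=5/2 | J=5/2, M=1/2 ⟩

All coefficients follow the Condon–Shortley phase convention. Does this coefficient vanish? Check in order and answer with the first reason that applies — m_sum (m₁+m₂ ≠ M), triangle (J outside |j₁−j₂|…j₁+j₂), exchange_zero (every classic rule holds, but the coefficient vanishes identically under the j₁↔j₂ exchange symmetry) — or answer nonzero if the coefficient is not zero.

nonzero

m-sum: m₁+m₂ = -2+5/2 = 1/2, M = 1/2  ✓
triangle: |j₁−j₂| = 1/2 ≤ J = 5/2 ≤ j₁+j₂ = 9/2  ✓
exchange: j₁≠j₂ or m₁≠m₂ — the exchange symmetry imposes no constraint here
value check: CG = +√(3/14) = +0.462910 ≠ 0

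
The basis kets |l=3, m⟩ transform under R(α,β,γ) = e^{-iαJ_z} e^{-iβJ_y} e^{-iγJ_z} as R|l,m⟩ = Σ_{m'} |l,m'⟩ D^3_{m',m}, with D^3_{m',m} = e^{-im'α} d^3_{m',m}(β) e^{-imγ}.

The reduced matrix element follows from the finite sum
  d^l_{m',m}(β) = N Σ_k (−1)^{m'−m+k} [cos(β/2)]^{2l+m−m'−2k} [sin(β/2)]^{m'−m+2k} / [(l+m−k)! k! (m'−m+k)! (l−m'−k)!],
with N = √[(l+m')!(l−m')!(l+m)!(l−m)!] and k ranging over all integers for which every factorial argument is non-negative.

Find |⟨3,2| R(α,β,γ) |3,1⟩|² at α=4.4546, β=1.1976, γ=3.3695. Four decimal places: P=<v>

First d^3_{2,1}(β=1.1976), then the phase factors e^{-i(2)α} and e^{-i(1)γ}:
Half-angle: c=0.826013, s=0.563652. N=√(120·1·24·2)=75.894664
k: max(0,(1)−(2))=0 … min(3+(1),3−(2))=1
  k=0: (−1)^1·75.8947/(24)·0.8260^5·0.5637^1 = -0.685400
  k=1: (−1)^2·75.8947/(12)·0.8260^3·0.5637^3 = +0.638296
d^3_{2,1}(1.1976) = -0.685400 +0.638296 = -0.047104
|D^3_{2,1}|² = |d^3_{2,1}(β)|² = (-0.047104)² = 0.002219 (the z-rotation phases have unit modulus)

P=0.0022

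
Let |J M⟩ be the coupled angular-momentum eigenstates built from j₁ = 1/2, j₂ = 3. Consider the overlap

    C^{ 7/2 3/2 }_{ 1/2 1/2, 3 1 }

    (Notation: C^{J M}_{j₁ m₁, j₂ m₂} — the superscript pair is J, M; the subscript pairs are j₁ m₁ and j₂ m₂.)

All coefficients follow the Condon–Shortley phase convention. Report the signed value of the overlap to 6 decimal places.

+0.845154  (= +√(5/7))

√[8·0!1!6!/8! · 1!0!4!2!5!2!] = √(11520/7)
  +(−1)^0/∏(0,0,0,4,1,2)! = 1/48  (running 1/48)
⟨..|..⟩ = √(11520/7)·(1/48) = +0.845154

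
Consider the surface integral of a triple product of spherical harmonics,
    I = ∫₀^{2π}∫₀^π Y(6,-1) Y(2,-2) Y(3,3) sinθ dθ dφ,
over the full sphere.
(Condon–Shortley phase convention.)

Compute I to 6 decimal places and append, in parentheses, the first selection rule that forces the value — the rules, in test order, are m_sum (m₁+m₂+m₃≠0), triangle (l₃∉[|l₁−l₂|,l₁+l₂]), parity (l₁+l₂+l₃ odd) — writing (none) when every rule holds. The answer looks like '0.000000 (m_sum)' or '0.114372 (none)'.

triangle: need 4≤l₃≤8, have 3; I=0

0.000000 (triangle)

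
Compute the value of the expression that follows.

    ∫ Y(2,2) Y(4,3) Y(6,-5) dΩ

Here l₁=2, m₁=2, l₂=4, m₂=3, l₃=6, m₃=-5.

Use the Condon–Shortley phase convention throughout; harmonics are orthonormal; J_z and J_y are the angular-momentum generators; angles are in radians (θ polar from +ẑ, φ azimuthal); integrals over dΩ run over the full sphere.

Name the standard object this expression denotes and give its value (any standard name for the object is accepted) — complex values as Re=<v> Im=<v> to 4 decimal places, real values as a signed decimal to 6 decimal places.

Gaunt coefficient, -0.288917

This is a Gaunt coefficient — the integral of a triple product of spherical harmonics over the sphere.
Rules hold: Σm=0, L=12 even, 2≤6≤6.
N = 5·9·13 = 585
Δ = 0!·4!·8!/13! = 1/6435
Racah Σ t=0..0: t=0:+1/2304 = 1/2304
⇒ 3j(2 4 6; 0 0 0)² = 5/143, sgn +1
Racah Σ t=0..0: t=0:+1/120960 = 1/120960
⇒ 3j(2 4 6; 2 3 -5)² = 2/39, sgn -1
4πI² = N·(3j₀)²·(3jₘ)² = 150/143
I = -1·√(1.04895/4π) = -0.28891672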